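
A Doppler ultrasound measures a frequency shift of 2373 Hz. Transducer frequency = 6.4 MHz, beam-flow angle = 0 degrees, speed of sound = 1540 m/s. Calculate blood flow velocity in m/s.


v = fd * c / (2 * f0 * cos(theta))
v = 2373 * 1540 / (2 * 6.4000e+06 * cos(0))
v = 0.2855 m/s


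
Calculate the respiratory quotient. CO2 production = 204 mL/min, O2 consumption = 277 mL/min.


RQ = VCO2 / VO2
RQ = 204 / 277
RQ = 0.7365


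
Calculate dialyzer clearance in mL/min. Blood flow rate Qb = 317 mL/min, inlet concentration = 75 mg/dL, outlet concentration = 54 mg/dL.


K = Qb * (Cb_in - Cb_out) / Cb_in
K = 317 * (75 - 54) / 75
K = 88.76 mL/min


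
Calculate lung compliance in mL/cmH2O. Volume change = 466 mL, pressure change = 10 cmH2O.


C = dV / dP
C = 466 / 10
C = 46.6 mL/cmH2O


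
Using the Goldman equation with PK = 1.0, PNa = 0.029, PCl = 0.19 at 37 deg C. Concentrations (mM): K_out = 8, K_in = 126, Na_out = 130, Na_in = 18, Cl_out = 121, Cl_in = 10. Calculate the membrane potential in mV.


Vm = (RT/F)*ln((PK*Ko + PNa*Nao + PCl*Cli)/(PK*Ki + PNa*Nai + PCl*Clo))
Numer = 13.67, Denom = 149.512
Vm = -63.93 mV


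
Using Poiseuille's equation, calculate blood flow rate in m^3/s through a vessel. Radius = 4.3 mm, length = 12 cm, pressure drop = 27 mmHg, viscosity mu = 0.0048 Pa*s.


Q = pi*r^4*dP / (8*mu*L)
r = 0.0043 m, L = 0.12 m
dP = 27 mmHg = 3599.694 Pa
Q = 8.3903e-04 m^3/s


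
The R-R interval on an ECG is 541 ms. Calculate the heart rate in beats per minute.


HR = 60 / RR_interval(s)
RR = 541 ms = 0.541 s
HR = 60 / 0.541 = 110.9 bpm


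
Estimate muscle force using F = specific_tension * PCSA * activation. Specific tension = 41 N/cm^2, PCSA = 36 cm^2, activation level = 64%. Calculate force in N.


F = sigma * PCSA * activation
F = 41 * 36 * 0.64
F = 944.6 N


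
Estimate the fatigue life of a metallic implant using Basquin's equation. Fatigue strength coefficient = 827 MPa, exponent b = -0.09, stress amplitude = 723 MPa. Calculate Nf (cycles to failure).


sigma_a = sigma_f' * (2Nf)^b
2Nf = (sigma_a/sigma_f')^(1/b)
2Nf = (723/827)^(1/-0.09)
2Nf = 4.4516866
Nf = 2.226


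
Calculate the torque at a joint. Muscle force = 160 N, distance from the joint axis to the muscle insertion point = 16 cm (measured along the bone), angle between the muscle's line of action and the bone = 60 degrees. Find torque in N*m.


Torque = F * d * sin(theta)   (moment arm = d*sin(theta))
d = 16 cm = 0.16 m
Torque = 160 * 0.16 * sin(60)
Torque = 22.17 N*m


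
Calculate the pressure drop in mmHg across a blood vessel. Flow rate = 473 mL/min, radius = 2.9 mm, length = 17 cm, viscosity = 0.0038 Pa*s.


dP = 8*mu*L*Q / (pi*r^4)
Q = 473 mL/min = 7.88333e-06 m^3/s
dP = 183.354 Pa = 183.354 / 133.322 mmHg = 1.375 mmHg


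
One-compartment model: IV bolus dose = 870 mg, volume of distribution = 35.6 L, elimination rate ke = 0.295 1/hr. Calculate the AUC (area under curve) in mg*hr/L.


C0 = Dose/Vd = 870/35.6 = 24.4382 mg/L
AUC = C0/ke = 24.4382/0.295
AUC = 82.84 mg*hr/L


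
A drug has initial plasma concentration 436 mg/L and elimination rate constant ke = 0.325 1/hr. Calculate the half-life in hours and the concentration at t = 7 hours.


t_half = ln(2) / ke = 0.693147 / 0.325 = 2.133 hr
C(t) = C0 * exp(-ke*t) = 436 * exp(-0.325*7)
C(7) = 44.82 mg/L


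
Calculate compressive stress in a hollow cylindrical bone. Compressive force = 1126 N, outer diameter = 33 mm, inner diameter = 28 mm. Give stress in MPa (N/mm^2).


A = pi*(r_o^2 - r_i^2)
r_o = 16.5 mm, r_i = 14 mm
A = 239.546 mm^2
sigma = F/A = 1126 / 239.546
sigma = 4.701 MPa


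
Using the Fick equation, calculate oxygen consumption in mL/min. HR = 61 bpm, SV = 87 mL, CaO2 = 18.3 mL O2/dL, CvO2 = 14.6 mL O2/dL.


CO = HR*SV = 61*87/1000 = 5.307 L/min
a-v O2 diff = 18.3 - 14.6 = 3.7 mL/dL
VO2 = CO * (CaO2-CvO2) * 10 dL/L
VO2 = 5.307 * 3.7 * 10
VO2 = 196.4 mL/min


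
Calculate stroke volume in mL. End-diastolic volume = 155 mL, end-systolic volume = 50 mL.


SV = EDV - ESV
SV = 155 - 50
SV = 105 mL


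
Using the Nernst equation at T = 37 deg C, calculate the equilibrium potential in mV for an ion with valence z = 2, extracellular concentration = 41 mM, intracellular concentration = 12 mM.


E = (RT/(zF)) * ln(C_out/C_in)
T = 37 + 273.15 = 310.15 K
E = (8.314 * 310.15 / (2 * 96485)) * ln(41/12)
E = 16.42 mV


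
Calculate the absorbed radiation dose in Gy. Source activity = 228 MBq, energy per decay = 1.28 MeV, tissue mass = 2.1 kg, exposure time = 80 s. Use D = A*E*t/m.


A = 228 MBq = 2.2800e+08 Bq
E = 1.28 MeV = 2.05056e-13 J
D = A*E*t/m = 2.2800e+08*2.05056e-13*80/2.1
D = 0.001781 Gy


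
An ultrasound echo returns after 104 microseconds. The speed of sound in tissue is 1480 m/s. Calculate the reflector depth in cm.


depth = c * t / 2
t = 104 us = 1.0400e-04 s
depth = 1480 * 1.0400e-04 / 2
depth = 0.07696 m = 7.696 cm


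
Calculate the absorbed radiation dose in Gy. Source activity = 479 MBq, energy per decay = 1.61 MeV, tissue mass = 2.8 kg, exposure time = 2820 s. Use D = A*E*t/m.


A = 479 MBq = 4.7900e+08 Bq
E = 1.61 MeV = 2.57922e-13 J
D = A*E*t/m = 4.7900e+08*2.57922e-13*2820/2.8
D = 0.1244 Gy


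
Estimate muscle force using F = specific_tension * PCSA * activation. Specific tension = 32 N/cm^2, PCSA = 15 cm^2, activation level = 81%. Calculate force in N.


F = sigma * PCSA * activation
F = 32 * 15 * 0.81
F = 388.8 N


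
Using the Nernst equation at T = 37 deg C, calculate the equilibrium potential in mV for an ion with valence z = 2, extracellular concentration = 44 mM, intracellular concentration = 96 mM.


E = (RT/(zF)) * ln(C_out/C_in)
T = 37 + 273.15 = 310.15 K
E = (8.314 * 310.15 / (2 * 96485)) * ln(44/96)
E = -10.42 mV


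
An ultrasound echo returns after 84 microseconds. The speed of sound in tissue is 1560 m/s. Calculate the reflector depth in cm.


depth = c * t / 2
t = 84 us = 8.4000e-05 s
depth = 1560 * 8.4000e-05 / 2
depth = 0.06552 m = 6.552 cm


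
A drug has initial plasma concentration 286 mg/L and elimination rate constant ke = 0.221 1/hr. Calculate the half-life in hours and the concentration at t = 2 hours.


t_half = ln(2) / ke = 0.693147 / 0.221 = 3.136 hr
C(t) = C0 * exp(-ke*t) = 286 * exp(-0.221*2)
C(2) = 183.8 mg/L


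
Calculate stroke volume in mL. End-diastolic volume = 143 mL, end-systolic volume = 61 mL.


SV = EDV - ESV
SV = 143 - 61
SV = 82 mL


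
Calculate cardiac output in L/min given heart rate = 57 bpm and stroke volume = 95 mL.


CO = HR * SV
CO = 57 * 95 / 1000
CO = 5.415 L/min


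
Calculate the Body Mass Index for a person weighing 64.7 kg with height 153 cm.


BMI = weight / height^2
height = 153 cm = 1.53 m
BMI = 64.7 / 1.53^2
BMI = 27.64 kg/m^2


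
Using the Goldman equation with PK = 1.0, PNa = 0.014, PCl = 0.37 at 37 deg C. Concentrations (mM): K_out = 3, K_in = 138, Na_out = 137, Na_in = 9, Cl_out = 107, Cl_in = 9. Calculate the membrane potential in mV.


Vm = (RT/F)*ln((PK*Ko + PNa*Nao + PCl*Cli)/(PK*Ki + PNa*Nai + PCl*Clo))
Numer = 8.248, Denom = 177.716
Vm = -82.05 mV


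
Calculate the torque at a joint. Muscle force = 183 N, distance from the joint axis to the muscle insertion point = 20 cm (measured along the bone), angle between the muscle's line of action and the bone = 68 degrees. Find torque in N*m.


Torque = F * d * sin(theta)   (moment arm = d*sin(theta))
d = 20 cm = 0.2 m
Torque = 183 * 0.2 * sin(68)
Torque = 33.93 N*m


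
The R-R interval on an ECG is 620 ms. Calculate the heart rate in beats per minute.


HR = 60 / RR_interval(s)
RR = 620 ms = 0.62 s
HR = 60 / 0.62 = 96.77 bpm


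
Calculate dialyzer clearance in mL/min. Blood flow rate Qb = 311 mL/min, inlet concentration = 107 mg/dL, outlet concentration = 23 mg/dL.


K = Qb * (Cb_in - Cb_out) / Cb_in
K = 311 * (107 - 23) / 107
K = 244.1 mL/min


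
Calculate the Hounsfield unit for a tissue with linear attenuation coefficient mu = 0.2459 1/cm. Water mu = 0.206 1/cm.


HU = ((mu_tissue - mu_water) / mu_water) * 1000
HU = ((0.2459 - 0.206) / 0.206) * 1000
HU = 193.7


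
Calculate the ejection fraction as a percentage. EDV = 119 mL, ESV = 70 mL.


SV = EDV - ESV = 119 - 70 = 49 mL
EF = SV/EDV * 100 = 49/119 * 100
EF = 41.18%


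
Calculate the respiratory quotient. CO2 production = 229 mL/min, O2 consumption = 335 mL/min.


RQ = VCO2 / VO2
RQ = 229 / 335
RQ = 0.6836


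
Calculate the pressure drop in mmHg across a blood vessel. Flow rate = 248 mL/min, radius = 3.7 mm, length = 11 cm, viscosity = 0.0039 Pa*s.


dP = 8*mu*L*Q / (pi*r^4)
Q = 248 mL/min = 4.13333e-06 m^3/s
dP = 24.093 Pa = 24.093 / 133.322 mmHg = 0.1807 mmHg


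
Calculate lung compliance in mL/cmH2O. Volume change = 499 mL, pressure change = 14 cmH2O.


C = dV / dP
C = 499 / 14
C = 35.64 mL/cmH2O


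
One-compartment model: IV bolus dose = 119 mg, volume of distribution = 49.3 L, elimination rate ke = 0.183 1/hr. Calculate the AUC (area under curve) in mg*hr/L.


C0 = Dose/Vd = 119/49.3 = 2.41379 mg/L
AUC = C0/ke = 2.41379/0.183
AUC = 13.19 mg*hr/L


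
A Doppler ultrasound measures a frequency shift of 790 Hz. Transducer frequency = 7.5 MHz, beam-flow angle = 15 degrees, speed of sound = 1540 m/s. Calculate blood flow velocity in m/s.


v = fd * c / (2 * f0 * cos(theta))
v = 790 * 1540 / (2 * 7.5000e+06 * cos(15))
v = 0.08397 m/s


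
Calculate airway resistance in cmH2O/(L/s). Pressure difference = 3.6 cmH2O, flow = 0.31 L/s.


R = dP / flow
R = 3.6 / 0.31
R = 11.61 cmH2O/(L/s)


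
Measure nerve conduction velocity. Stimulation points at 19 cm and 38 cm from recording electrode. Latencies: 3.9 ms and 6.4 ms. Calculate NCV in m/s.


Distance = (38 - 19) / 100 = 0.19 m
dt = (6.4 - 3.9) / 1000 = 0.0025 s
NCV = dist / dt = 76 m/s


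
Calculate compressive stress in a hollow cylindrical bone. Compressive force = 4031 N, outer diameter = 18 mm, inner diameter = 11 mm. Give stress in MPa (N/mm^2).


A = pi*(r_o^2 - r_i^2)
r_o = 9 mm, r_i = 5.5 mm
A = 159.436 mm^2
sigma = F/A = 4031 / 159.436
sigma = 25.28 MPa


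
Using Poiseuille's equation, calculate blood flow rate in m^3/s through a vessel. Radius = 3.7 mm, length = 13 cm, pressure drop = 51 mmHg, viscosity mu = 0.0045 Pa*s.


Q = pi*r^4*dP / (8*mu*L)
r = 0.0037 m, L = 0.13 m
dP = 51 mmHg = 6799.422 Pa
Q = 8.5543e-04 m^3/s


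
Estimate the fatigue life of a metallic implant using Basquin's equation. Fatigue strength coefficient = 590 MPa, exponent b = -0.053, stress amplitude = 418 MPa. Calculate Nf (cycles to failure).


sigma_a = sigma_f' * (2Nf)^b
2Nf = (sigma_a/sigma_f')^(1/b)
2Nf = (418/590)^(1/-0.053)
2Nf = 666.91483
Nf = 333.5


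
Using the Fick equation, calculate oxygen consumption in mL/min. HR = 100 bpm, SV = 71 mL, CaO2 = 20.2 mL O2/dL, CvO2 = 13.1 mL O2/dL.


CO = HR*SV = 100*71/1000 = 7.1 L/min
a-v O2 diff = 20.2 - 13.1 = 7.1 mL/dL
VO2 = CO * (CaO2-CvO2) * 10 dL/L
VO2 = 7.1 * 7.1 * 10
VO2 = 504.1 mL/min


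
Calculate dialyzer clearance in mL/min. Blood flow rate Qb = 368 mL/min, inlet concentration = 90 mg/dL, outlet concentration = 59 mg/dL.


K = Qb * (Cb_in - Cb_out) / Cb_in
K = 368 * (90 - 59) / 90
K = 126.8 mL/min


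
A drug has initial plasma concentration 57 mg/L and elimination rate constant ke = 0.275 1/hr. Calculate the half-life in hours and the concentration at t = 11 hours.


t_half = ln(2) / ke = 0.693147 / 0.275 = 2.521 hr
C(t) = C0 * exp(-ke*t) = 57 * exp(-0.275*11)
C(11) = 2.768 mg/L


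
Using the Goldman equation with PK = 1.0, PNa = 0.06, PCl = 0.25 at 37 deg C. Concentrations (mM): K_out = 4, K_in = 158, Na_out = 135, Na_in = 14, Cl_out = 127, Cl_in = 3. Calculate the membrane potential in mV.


Vm = (RT/F)*ln((PK*Ko + PNa*Nao + PCl*Cli)/(PK*Ki + PNa*Nai + PCl*Clo))
Numer = 12.85, Denom = 190.59
Vm = -72.07 mV


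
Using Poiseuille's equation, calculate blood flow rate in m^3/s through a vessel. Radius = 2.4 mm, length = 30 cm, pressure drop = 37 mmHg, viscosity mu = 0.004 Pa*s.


Q = pi*r^4*dP / (8*mu*L)
r = 0.0024 m, L = 0.3 m
dP = 37 mmHg = 4932.914 Pa
Q = 5.3558e-05 m^3/s


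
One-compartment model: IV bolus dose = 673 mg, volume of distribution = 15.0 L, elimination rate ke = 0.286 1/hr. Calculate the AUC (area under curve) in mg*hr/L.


C0 = Dose/Vd = 673/15.0 = 44.8667 mg/L
AUC = C0/ke = 44.8667/0.286
AUC = 156.9 mg*hr/L


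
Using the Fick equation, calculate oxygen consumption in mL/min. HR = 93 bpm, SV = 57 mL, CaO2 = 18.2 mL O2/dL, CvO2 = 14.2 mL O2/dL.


CO = HR*SV = 93*57/1000 = 5.301 L/min
a-v O2 diff = 18.2 - 14.2 = 4 mL/dL
VO2 = CO * (CaO2-CvO2) * 10 dL/L
VO2 = 5.301 * 4 * 10
VO2 = 212 mL/min


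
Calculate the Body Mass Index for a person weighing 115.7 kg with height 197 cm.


BMI = weight / height^2
height = 197 cm = 1.97 m
BMI = 115.7 / 1.97^2
BMI = 29.81 kg/m^2


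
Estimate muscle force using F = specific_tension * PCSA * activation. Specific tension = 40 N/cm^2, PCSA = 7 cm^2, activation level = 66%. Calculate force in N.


F = sigma * PCSA * activation
F = 40 * 7 * 0.66
F = 184.8 N


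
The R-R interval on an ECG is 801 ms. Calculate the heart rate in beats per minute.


HR = 60 / RR_interval(s)
RR = 801 ms = 0.801 s
HR = 60 / 0.801 = 74.91 bpm


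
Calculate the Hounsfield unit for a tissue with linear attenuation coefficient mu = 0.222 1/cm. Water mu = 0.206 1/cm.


HU = ((mu_tissue - mu_water) / mu_water) * 1000
HU = ((0.222 - 0.206) / 0.206) * 1000
HU = 77.67


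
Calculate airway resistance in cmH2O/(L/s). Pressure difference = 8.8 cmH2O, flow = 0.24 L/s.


R = dP / flow
R = 8.8 / 0.24
R = 36.67 cmH2O/(L/s)


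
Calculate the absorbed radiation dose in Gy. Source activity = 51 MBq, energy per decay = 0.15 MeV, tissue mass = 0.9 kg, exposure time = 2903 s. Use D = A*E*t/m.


A = 51 MBq = 5.1000e+07 Bq
E = 0.15 MeV = 2.403e-14 J
D = A*E*t/m = 5.1000e+07*2.403e-14*2903/0.9
D = 0.003953 Gy


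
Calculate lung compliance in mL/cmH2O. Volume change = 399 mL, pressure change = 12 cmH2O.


C = dV / dP
C = 399 / 12
C = 33.25 mL/cmH2O


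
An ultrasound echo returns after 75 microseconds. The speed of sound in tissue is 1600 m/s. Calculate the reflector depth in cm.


depth = c * t / 2
t = 75 us = 7.5000e-05 s
depth = 1600 * 7.5000e-05 / 2
depth = 0.06 m = 6 cm


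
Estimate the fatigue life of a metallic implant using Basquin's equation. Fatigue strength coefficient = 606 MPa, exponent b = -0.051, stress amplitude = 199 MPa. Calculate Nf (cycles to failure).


sigma_a = sigma_f' * (2Nf)^b
2Nf = (sigma_a/sigma_f')^(1/b)
2Nf = (199/606)^(1/-0.051)
2Nf = 3.0390387e+09
Nf = 1.5195e+09


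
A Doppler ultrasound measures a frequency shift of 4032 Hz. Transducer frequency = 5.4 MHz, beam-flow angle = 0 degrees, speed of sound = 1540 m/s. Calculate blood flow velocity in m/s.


v = fd * c / (2 * f0 * cos(theta))
v = 4032 * 1540 / (2 * 5.4000e+06 * cos(0))
v = 0.5749 m/s


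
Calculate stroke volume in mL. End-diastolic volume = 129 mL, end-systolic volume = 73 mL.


SV = EDV - ESV
SV = 129 - 73
SV = 56 mL


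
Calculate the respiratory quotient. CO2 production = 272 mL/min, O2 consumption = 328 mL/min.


RQ = VCO2 / VO2
RQ = 272 / 328
RQ = 0.8293


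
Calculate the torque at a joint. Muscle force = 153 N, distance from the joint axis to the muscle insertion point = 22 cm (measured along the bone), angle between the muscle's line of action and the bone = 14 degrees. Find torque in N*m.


Torque = F * d * sin(theta)   (moment arm = d*sin(theta))
d = 22 cm = 0.22 m
Torque = 153 * 0.22 * sin(14)
Torque = 8.143 N*m


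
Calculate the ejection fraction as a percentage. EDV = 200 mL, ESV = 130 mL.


SV = EDV - ESV = 200 - 130 = 70 mL
EF = SV/EDV * 100 = 70/200 * 100
EF = 35%


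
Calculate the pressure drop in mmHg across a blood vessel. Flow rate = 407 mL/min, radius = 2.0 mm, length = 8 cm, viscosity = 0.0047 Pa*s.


dP = 8*mu*L*Q / (pi*r^4)
Q = 407 mL/min = 6.78333e-06 m^3/s
dP = 405.93 Pa = 405.93 / 133.322 mmHg = 3.045 mmHg


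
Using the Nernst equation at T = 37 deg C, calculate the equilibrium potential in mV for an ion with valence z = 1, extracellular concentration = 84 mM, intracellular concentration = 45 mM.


E = (RT/(zF)) * ln(C_out/C_in)
T = 37 + 273.15 = 310.15 K
E = (8.314 * 310.15 / (1 * 96485)) * ln(84/45)
E = 16.68 mV


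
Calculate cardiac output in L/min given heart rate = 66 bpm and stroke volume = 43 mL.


CO = HR * SV
CO = 66 * 43 / 1000
CO = 2.838 L/min


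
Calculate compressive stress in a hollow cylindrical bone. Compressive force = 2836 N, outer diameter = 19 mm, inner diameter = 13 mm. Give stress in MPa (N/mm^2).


A = pi*(r_o^2 - r_i^2)
r_o = 9.5 mm, r_i = 6.5 mm
A = 150.796 mm^2
sigma = F/A = 2836 / 150.796
sigma = 18.81 MPa


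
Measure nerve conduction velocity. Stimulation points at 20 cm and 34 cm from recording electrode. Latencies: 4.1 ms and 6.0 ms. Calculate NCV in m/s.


Distance = (34 - 20) / 100 = 0.14 m
dt = (6.0 - 4.1) / 1000 = 0.0019 s
NCV = dist / dt = 73.68 m/s


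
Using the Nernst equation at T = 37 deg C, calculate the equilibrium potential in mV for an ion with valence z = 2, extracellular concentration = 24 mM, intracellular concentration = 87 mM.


E = (RT/(zF)) * ln(C_out/C_in)
T = 37 + 273.15 = 310.15 K
E = (8.314 * 310.15 / (2 * 96485)) * ln(24/87)
E = -17.21 mV


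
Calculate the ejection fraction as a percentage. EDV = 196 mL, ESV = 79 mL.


SV = EDV - ESV = 196 - 79 = 117 mL
EF = SV/EDV * 100 = 117/196 * 100
EF = 59.69%


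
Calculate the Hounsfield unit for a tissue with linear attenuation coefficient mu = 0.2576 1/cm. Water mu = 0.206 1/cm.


HU = ((mu_tissue - mu_water) / mu_water) * 1000
HU = ((0.2576 - 0.206) / 0.206) * 1000
HU = 250.5


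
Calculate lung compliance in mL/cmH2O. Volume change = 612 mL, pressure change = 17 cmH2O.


C = dV / dP
C = 612 / 17
C = 36 mL/cmH2O


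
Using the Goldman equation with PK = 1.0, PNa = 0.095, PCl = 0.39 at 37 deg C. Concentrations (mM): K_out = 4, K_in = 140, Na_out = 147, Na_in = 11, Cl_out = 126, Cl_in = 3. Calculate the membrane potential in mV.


Vm = (RT/F)*ln((PK*Ko + PNa*Nao + PCl*Cli)/(PK*Ki + PNa*Nai + PCl*Clo))
Numer = 19.135, Denom = 190.185
Vm = -61.37 mV


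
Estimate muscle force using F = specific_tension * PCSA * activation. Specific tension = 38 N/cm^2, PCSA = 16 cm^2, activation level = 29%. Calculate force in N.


F = sigma * PCSA * activation
F = 38 * 16 * 0.29
F = 176.3 N


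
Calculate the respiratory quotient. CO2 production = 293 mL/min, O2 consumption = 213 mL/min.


RQ = VCO2 / VO2
RQ = 293 / 213
RQ = 1.376


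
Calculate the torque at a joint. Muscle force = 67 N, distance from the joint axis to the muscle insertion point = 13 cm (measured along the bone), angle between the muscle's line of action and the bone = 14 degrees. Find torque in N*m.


Torque = F * d * sin(theta)   (moment arm = d*sin(theta))
d = 13 cm = 0.13 m
Torque = 67 * 0.13 * sin(14)
Torque = 2.107 N*m


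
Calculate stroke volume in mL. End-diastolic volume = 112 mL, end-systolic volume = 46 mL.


SV = EDV - ESV
SV = 112 - 46
SV = 66 mL


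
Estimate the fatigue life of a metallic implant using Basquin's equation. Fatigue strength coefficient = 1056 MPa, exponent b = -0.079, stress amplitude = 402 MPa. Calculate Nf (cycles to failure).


sigma_a = sigma_f' * (2Nf)^b
2Nf = (sigma_a/sigma_f')^(1/b)
2Nf = (402/1056)^(1/-0.079)
2Nf = 203863.78
Nf = 1.019e+05


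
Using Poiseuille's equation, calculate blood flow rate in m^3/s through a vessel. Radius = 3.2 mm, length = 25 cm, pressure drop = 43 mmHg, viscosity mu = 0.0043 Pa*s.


Q = pi*r^4*dP / (8*mu*L)
r = 0.0032 m, L = 0.25 m
dP = 43 mmHg = 5732.846 Pa
Q = 2.1959e-04 m^3/s


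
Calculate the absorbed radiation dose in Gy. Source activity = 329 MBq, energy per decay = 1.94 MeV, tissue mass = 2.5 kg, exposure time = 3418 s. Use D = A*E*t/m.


A = 329 MBq = 3.2900e+08 Bq
E = 1.94 MeV = 3.10788e-13 J
D = A*E*t/m = 3.2900e+08*3.10788e-13*3418/2.5
D = 0.1398 Gy


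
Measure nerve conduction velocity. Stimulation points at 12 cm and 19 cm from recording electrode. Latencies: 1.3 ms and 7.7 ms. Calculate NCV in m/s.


Distance = (19 - 12) / 100 = 0.07 m
dt = (7.7 - 1.3) / 1000 = 0.0064 s
NCV = dist / dt = 10.94 m/s


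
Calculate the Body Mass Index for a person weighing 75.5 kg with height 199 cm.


BMI = weight / height^2
height = 199 cm = 1.99 m
BMI = 75.5 / 1.99^2
BMI = 19.07 kg/m^2


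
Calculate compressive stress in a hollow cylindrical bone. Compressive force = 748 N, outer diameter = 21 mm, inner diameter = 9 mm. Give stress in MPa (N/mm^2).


A = pi*(r_o^2 - r_i^2)
r_o = 10.5 mm, r_i = 4.5 mm
A = 282.743 mm^2
sigma = F/A = 748 / 282.743
sigma = 2.646 MPa


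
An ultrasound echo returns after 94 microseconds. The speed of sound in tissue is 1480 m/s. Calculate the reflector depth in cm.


depth = c * t / 2
t = 94 us = 9.4000e-05 s
depth = 1480 * 9.4000e-05 / 2
depth = 0.06956 m = 6.956 cm


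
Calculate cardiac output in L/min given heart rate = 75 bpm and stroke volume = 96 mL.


CO = HR * SV
CO = 75 * 96 / 1000
CO = 7.2 L/min


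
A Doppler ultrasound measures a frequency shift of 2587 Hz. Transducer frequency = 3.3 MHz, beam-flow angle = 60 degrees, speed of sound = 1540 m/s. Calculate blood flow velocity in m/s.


v = fd * c / (2 * f0 * cos(theta))
v = 2587 * 1540 / (2 * 3.3000e+06 * cos(60))
v = 1.207 m/s


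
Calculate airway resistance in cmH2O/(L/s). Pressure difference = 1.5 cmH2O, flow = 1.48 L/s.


R = dP / flow
R = 1.5 / 1.48
R = 1.014 cmH2O/(L/s)


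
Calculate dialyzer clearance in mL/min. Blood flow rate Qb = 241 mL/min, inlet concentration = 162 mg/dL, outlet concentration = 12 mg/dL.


K = Qb * (Cb_in - Cb_out) / Cb_in
K = 241 * (162 - 12) / 162
K = 223.1 mL/min


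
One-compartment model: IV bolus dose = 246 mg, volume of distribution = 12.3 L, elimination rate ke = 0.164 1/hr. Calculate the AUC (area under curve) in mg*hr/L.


C0 = Dose/Vd = 246/12.3 = 20 mg/L
AUC = C0/ke = 20/0.164
AUC = 122 mg*hr/L


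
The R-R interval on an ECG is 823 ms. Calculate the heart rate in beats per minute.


HR = 60 / RR_interval(s)
RR = 823 ms = 0.823 s
HR = 60 / 0.823 = 72.9 bpm


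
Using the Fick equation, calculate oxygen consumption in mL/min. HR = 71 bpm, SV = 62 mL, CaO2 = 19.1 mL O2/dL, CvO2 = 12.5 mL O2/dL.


CO = HR*SV = 71*62/1000 = 4.402 L/min
a-v O2 diff = 19.1 - 12.5 = 6.6 mL/dL
VO2 = CO * (CaO2-CvO2) * 10 dL/L
VO2 = 4.402 * 6.6 * 10
VO2 = 290.5 mL/min


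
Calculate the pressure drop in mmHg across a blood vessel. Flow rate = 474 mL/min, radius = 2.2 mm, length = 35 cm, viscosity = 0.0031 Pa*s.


dP = 8*mu*L*Q / (pi*r^4)
Q = 474 mL/min = 7.9e-06 m^3/s
dP = 931.765 Pa = 931.765 / 133.322 mmHg = 6.989 mmHg


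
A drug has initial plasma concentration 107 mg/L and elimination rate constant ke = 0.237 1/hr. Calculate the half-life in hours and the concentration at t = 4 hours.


t_half = ln(2) / ke = 0.693147 / 0.237 = 2.925 hr
C(t) = C0 * exp(-ke*t) = 107 * exp(-0.237*4)
C(4) = 41.46 mg/L


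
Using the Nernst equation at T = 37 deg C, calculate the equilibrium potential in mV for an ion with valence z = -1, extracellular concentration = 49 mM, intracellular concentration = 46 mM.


E = (RT/(zF)) * ln(C_out/C_in)
T = 37 + 273.15 = 310.15 K
E = (8.314 * 310.15 / (-1 * 96485)) * ln(49/46)
E = -1.688 mV


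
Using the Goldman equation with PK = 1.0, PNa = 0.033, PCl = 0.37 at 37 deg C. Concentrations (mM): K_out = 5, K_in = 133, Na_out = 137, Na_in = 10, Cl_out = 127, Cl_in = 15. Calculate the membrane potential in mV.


Vm = (RT/F)*ln((PK*Ko + PNa*Nao + PCl*Cli)/(PK*Ki + PNa*Nai + PCl*Clo))
Numer = 15.071, Denom = 180.32
Vm = -66.33 mV


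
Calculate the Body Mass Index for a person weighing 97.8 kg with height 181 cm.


BMI = weight / height^2
height = 181 cm = 1.81 m
BMI = 97.8 / 1.81^2
BMI = 29.85 kg/m^2


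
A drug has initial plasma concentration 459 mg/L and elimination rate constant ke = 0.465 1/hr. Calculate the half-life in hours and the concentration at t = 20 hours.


t_half = ln(2) / ke = 0.693147 / 0.465 = 1.491 hr
C(t) = C0 * exp(-ke*t) = 459 * exp(-0.465*20)
C(20) = 0.04196 mg/L


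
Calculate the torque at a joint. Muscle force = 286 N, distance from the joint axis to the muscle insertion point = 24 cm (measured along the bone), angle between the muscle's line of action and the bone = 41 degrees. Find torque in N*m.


Torque = F * d * sin(theta)   (moment arm = d*sin(theta))
d = 24 cm = 0.24 m
Torque = 286 * 0.24 * sin(41)
Torque = 45.03 N*m


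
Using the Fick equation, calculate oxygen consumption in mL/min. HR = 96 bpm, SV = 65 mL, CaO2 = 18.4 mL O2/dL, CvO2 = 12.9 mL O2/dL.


CO = HR*SV = 96*65/1000 = 6.24 L/min
a-v O2 diff = 18.4 - 12.9 = 5.5 mL/dL
VO2 = CO * (CaO2-CvO2) * 10 dL/L
VO2 = 6.24 * 5.5 * 10
VO2 = 343.2 mL/min


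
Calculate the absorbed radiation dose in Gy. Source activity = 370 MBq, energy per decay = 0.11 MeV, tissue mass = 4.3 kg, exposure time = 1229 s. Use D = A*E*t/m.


A = 370 MBq = 3.7000e+08 Bq
E = 0.11 MeV = 1.7622e-14 J
D = A*E*t/m = 3.7000e+08*1.7622e-14*1229/4.3
D = 0.001864 Gy


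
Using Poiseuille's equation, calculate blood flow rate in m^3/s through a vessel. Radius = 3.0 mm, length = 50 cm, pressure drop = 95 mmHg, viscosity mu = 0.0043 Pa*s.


Q = pi*r^4*dP / (8*mu*L)
r = 0.003 m, L = 0.5 m
dP = 95 mmHg = 12665.59 Pa
Q = 1.8738e-04 m^3/s


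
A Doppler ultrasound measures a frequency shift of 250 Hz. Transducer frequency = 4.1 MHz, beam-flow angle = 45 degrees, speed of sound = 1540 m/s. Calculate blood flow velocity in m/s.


v = fd * c / (2 * f0 * cos(theta))
v = 250 * 1540 / (2 * 4.1000e+06 * cos(45))
v = 0.0664 m/s


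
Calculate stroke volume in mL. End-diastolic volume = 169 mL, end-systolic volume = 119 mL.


SV = EDV - ESV
SV = 169 - 119
SV = 50 mL


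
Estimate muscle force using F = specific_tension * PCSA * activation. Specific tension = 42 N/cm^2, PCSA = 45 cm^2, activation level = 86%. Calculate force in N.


F = sigma * PCSA * activation
F = 42 * 45 * 0.86
F = 1625 N


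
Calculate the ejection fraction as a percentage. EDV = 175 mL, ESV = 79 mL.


SV = EDV - ESV = 175 - 79 = 96 mL
EF = SV/EDV * 100 = 96/175 * 100
EF = 54.86%


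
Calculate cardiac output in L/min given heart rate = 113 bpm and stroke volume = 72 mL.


CO = HR * SV
CO = 113 * 72 / 1000
CO = 8.136 L/min


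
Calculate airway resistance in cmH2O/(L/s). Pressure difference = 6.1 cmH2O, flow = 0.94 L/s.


R = dP / flow
R = 6.1 / 0.94
R = 6.489 cmH2O/(L/s)


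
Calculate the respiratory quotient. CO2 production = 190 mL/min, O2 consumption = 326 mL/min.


RQ = VCO2 / VO2
RQ = 190 / 326
RQ = 0.5828


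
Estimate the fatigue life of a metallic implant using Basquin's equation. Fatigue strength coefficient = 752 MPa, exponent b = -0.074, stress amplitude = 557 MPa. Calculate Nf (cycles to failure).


sigma_a = sigma_f' * (2Nf)^b
2Nf = (sigma_a/sigma_f')^(1/b)
2Nf = (557/752)^(1/-0.074)
2Nf = 57.764015
Nf = 28.88


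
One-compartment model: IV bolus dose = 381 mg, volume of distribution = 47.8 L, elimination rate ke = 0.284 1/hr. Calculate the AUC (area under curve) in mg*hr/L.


C0 = Dose/Vd = 381/47.8 = 7.97071 mg/L
AUC = C0/ke = 7.97071/0.284
AUC = 28.07 mg*hr/L


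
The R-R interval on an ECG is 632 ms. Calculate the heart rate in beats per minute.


HR = 60 / RR_interval(s)
RR = 632 ms = 0.632 s
HR = 60 / 0.632 = 94.94 bpm


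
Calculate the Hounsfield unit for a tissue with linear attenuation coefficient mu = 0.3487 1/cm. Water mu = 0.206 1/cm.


HU = ((mu_tissue - mu_water) / mu_water) * 1000
HU = ((0.3487 - 0.206) / 0.206) * 1000
HU = 692.7


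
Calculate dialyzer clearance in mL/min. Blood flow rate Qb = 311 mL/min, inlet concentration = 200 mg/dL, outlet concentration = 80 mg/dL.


K = Qb * (Cb_in - Cb_out) / Cb_in
K = 311 * (200 - 80) / 200
K = 186.6 mL/min


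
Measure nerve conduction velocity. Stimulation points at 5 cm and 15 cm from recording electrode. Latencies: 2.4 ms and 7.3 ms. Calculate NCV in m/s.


Distance = (15 - 5) / 100 = 0.1 m
dt = (7.3 - 2.4) / 1000 = 0.0049 s
NCV = dist / dt = 20.41 m/s


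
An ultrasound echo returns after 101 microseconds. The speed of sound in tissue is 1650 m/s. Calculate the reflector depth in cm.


depth = c * t / 2
t = 101 us = 1.0100e-04 s
depth = 1650 * 1.0100e-04 / 2
depth = 0.083325 m = 8.3325 cm


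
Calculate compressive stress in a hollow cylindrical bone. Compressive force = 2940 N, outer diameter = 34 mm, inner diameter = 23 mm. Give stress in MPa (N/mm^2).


A = pi*(r_o^2 - r_i^2)
r_o = 17 mm, r_i = 11.5 mm
A = 492.445 mm^2
sigma = F/A = 2940 / 492.445
sigma = 5.97 MPa


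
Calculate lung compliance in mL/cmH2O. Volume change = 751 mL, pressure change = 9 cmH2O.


C = dV / dP
C = 751 / 9
C = 83.44 mL/cmH2O


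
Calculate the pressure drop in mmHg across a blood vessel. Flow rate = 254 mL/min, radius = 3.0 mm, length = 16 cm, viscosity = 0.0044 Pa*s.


dP = 8*mu*L*Q / (pi*r^4)
Q = 254 mL/min = 4.23333e-06 m^3/s
dP = 93.6936 Pa = 93.6936 / 133.322 mmHg = 0.7028 mmHg


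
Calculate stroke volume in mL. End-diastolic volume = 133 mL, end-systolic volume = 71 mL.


SV = EDV - ESV
SV = 133 - 71
SV = 62 mL


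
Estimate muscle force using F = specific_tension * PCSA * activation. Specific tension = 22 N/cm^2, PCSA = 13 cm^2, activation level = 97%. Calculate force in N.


F = sigma * PCSA * activation
F = 22 * 13 * 0.97
F = 277.4 N


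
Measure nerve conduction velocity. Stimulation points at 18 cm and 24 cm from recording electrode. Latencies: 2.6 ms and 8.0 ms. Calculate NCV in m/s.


Distance = (24 - 18) / 100 = 0.06 m
dt = (8.0 - 2.6) / 1000 = 0.0054 s
NCV = dist / dt = 11.11 m/s


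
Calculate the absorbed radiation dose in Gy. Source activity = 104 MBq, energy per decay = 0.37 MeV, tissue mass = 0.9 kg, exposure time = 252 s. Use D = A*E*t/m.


A = 104 MBq = 1.0400e+08 Bq
E = 0.37 MeV = 5.9274e-14 J
D = A*E*t/m = 1.0400e+08*5.9274e-14*252/0.9
D = 0.001726 Gy


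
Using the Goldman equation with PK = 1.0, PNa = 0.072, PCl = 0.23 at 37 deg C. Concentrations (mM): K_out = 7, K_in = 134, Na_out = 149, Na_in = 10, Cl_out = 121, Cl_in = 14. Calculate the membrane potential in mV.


Vm = (RT/F)*ln((PK*Ko + PNa*Nao + PCl*Cli)/(PK*Ki + PNa*Nai + PCl*Clo))
Numer = 20.948, Denom = 162.55
Vm = -54.76 mV


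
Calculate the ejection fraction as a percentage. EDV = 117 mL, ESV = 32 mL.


SV = EDV - ESV = 117 - 32 = 85 mL
EF = SV/EDV * 100 = 85/117 * 100
EF = 72.65%


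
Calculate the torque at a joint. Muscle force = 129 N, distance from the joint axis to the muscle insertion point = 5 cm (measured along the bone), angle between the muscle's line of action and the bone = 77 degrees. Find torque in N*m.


Torque = F * d * sin(theta)   (moment arm = d*sin(theta))
d = 5 cm = 0.05 m
Torque = 129 * 0.05 * sin(77)
Torque = 6.285 N*m


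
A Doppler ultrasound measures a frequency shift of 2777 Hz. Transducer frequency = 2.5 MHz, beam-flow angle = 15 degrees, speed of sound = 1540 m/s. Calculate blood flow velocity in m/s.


v = fd * c / (2 * f0 * cos(theta))
v = 2777 * 1540 / (2 * 2.5000e+06 * cos(15))
v = 0.8855 m/s


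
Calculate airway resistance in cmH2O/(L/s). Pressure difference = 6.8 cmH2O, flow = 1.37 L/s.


R = dP / flow
R = 6.8 / 1.37
R = 4.964 cmH2O/(L/s)


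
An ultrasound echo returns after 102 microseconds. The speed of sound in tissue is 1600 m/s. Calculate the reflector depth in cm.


depth = c * t / 2
t = 102 us = 1.0200e-04 s
depth = 1600 * 1.0200e-04 / 2
depth = 0.0816 m = 8.16 cm


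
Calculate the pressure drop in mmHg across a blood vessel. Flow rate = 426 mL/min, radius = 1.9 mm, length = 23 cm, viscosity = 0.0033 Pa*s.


dP = 8*mu*L*Q / (pi*r^4)
Q = 426 mL/min = 7.1e-06 m^3/s
dP = 1052.99 Pa = 1052.99 / 133.322 mmHg = 7.898 mmHg


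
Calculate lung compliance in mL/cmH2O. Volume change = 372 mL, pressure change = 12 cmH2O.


C = dV / dP
C = 372 / 12
C = 31 mL/cmH2O


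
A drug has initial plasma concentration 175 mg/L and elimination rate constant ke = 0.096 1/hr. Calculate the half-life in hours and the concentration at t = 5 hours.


t_half = ln(2) / ke = 0.693147 / 0.096 = 7.22 hr
C(t) = C0 * exp(-ke*t) = 175 * exp(-0.096*5)
C(5) = 108.3 mg/L


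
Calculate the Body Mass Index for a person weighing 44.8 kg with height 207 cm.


BMI = weight / height^2
height = 207 cm = 2.07 m
BMI = 44.8 / 2.07^2
BMI = 10.46 kg/m^2


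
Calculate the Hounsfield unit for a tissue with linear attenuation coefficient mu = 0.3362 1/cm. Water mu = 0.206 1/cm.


HU = ((mu_tissue - mu_water) / mu_water) * 1000
HU = ((0.3362 - 0.206) / 0.206) * 1000
HU = 632


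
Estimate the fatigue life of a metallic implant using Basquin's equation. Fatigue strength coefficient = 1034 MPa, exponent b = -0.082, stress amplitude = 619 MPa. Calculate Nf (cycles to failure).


sigma_a = sigma_f' * (2Nf)^b
2Nf = (sigma_a/sigma_f')^(1/b)
2Nf = (619/1034)^(1/-0.082)
2Nf = 521.72023
Nf = 260.9


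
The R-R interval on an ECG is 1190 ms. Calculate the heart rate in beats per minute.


HR = 60 / RR_interval(s)
RR = 1190 ms = 1.19 s
HR = 60 / 1.19 = 50.42 bpm


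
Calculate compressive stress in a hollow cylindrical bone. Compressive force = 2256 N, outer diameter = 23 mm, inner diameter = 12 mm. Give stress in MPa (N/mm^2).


A = pi*(r_o^2 - r_i^2)
r_o = 11.5 mm, r_i = 6 mm
A = 302.378 mm^2
sigma = F/A = 2256 / 302.378
sigma = 7.461 MPa


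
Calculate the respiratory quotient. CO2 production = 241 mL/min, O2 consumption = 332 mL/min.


RQ = VCO2 / VO2
RQ = 241 / 332
RQ = 0.7259


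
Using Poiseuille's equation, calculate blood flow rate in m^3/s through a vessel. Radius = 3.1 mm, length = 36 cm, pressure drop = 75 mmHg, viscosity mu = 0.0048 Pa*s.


Q = pi*r^4*dP / (8*mu*L)
r = 0.0031 m, L = 0.36 m
dP = 75 mmHg = 9999.15 Pa
Q = 2.0986e-04 m^3/s


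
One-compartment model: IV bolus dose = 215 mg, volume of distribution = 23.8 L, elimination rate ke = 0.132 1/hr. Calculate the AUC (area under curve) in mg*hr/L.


C0 = Dose/Vd = 215/23.8 = 9.03361 mg/L
AUC = C0/ke = 9.03361/0.132
AUC = 68.44 mg*hr/L


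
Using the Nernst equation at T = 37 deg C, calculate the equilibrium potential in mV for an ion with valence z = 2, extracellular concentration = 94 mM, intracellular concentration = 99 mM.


E = (RT/(zF)) * ln(C_out/C_in)
T = 37 + 273.15 = 310.15 K
E = (8.314 * 310.15 / (2 * 96485)) * ln(94/99)
E = -0.6925 mV


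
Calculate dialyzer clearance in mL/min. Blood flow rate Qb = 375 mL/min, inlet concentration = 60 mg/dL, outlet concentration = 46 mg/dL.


K = Qb * (Cb_in - Cb_out) / Cb_in
K = 375 * (60 - 46) / 60
K = 87.5 mL/min


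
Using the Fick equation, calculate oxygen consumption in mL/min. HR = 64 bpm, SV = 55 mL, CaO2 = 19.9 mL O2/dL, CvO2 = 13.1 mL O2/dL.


CO = HR*SV = 64*55/1000 = 3.52 L/min
a-v O2 diff = 19.9 - 13.1 = 6.8 mL/dL
VO2 = CO * (CaO2-CvO2) * 10 dL/L
VO2 = 3.52 * 6.8 * 10
VO2 = 239.4 mL/min


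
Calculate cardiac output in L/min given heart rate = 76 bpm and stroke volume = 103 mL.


CO = HR * SV
CO = 76 * 103 / 1000
CO = 7.828 L/min


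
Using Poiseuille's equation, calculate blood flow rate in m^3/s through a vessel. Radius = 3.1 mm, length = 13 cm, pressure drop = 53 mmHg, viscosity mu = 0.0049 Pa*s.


Q = pi*r^4*dP / (8*mu*L)
r = 0.0031 m, L = 0.13 m
dP = 53 mmHg = 7066.066 Pa
Q = 4.0230e-04 m^3/s


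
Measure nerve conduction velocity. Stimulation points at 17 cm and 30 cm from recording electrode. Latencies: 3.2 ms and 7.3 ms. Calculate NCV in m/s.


Distance = (30 - 17) / 100 = 0.13 m
dt = (7.3 - 3.2) / 1000 = 0.0041 s
NCV = dist / dt = 31.71 m/s


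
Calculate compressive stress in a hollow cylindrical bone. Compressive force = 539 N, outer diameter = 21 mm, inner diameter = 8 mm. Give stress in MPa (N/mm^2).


A = pi*(r_o^2 - r_i^2)
r_o = 10.5 mm, r_i = 4 mm
A = 296.095 mm^2
sigma = F/A = 539 / 296.095
sigma = 1.82 MPa


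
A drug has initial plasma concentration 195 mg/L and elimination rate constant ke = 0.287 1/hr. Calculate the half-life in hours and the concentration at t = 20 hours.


t_half = ln(2) / ke = 0.693147 / 0.287 = 2.415 hr
C(t) = C0 * exp(-ke*t) = 195 * exp(-0.287*20)
C(20) = 0.6269 mg/L


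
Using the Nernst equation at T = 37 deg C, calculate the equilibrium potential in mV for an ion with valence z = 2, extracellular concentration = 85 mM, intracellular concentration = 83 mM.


E = (RT/(zF)) * ln(C_out/C_in)
T = 37 + 273.15 = 310.15 K
E = (8.314 * 310.15 / (2 * 96485)) * ln(85/83)
E = 0.3182 mV


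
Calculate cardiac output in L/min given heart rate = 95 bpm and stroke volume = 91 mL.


CO = HR * SV
CO = 95 * 91 / 1000
CO = 8.645 L/min


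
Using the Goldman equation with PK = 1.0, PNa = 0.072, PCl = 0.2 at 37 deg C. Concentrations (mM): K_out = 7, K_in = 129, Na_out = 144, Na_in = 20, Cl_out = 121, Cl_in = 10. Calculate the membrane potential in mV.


Vm = (RT/F)*ln((PK*Ko + PNa*Nao + PCl*Cli)/(PK*Ki + PNa*Nai + PCl*Clo))
Numer = 19.368, Denom = 154.64
Vm = -55.52 mV


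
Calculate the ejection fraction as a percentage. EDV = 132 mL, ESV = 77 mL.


SV = EDV - ESV = 132 - 77 = 55 mL
EF = SV/EDV * 100 = 55/132 * 100
EF = 41.67%


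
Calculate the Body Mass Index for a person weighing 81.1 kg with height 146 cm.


BMI = weight / height^2
height = 146 cm = 1.46 m
BMI = 81.1 / 1.46^2
BMI = 38.05 kg/m^2


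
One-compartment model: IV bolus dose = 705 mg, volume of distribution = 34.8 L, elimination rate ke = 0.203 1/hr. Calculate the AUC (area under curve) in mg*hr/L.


C0 = Dose/Vd = 705/34.8 = 20.2586 mg/L
AUC = C0/ke = 20.2586/0.203
AUC = 99.8 mg*hr/L


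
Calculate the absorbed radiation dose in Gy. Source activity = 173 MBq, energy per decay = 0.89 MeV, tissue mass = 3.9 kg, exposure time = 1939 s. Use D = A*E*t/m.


A = 173 MBq = 1.7300e+08 Bq
E = 0.89 MeV = 1.42578e-13 J
D = A*E*t/m = 1.7300e+08*1.42578e-13*1939/3.9
D = 0.01226 Gy


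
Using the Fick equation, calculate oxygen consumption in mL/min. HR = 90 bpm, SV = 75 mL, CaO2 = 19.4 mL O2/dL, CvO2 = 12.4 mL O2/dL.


CO = HR*SV = 90*75/1000 = 6.75 L/min
a-v O2 diff = 19.4 - 12.4 = 7 mL/dL
VO2 = CO * (CaO2-CvO2) * 10 dL/L
VO2 = 6.75 * 7 * 10
VO2 = 472.5 mL/min


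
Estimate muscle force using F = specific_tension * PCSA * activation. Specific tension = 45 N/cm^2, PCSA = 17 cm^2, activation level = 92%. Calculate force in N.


F = sigma * PCSA * activation
F = 45 * 17 * 0.92
F = 703.8 N


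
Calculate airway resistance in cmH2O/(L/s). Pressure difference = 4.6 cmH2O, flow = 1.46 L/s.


R = dP / flow
R = 4.6 / 1.46
R = 3.151 cmH2O/(L/s)


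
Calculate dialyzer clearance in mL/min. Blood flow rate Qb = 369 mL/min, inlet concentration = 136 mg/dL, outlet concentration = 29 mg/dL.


K = Qb * (Cb_in - Cb_out) / Cb_in
K = 369 * (136 - 29) / 136
K = 290.3 mL/min


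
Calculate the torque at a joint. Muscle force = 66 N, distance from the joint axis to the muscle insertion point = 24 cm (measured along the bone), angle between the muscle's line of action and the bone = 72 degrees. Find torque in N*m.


Torque = F * d * sin(theta)   (moment arm = d*sin(theta))
d = 24 cm = 0.24 m
Torque = 66 * 0.24 * sin(72)
Torque = 15.06 N*m


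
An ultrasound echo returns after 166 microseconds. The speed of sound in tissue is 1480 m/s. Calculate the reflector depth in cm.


depth = c * t / 2
t = 166 us = 1.6600e-04 s
depth = 1480 * 1.6600e-04 / 2
depth = 0.12284 m = 12.284 cm
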